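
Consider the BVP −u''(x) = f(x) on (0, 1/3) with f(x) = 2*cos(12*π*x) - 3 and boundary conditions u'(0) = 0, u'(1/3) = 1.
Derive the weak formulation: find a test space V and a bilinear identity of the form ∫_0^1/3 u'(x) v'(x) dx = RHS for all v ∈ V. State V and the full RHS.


V = H^1(0, 1/3) (v unrestricted at boundary; u is determined up to an additive constant); weak form: ∫_0^1/3 u'v' dx = ∫_0^1/3 (2*cos(12*π*x) - 3) v dx + v(1/3) for all v ∈ V.

Multiply both sides by a test function v and integrate from 0 to 1/3:
  ∫_0^1/3 −u''(x) v(x) dx = ∫_0^1/3 f(x) v(x) dx.
Integrate the LHS by parts once:
  ∫_0^1/3 −u'' v dx = −[u'(x) v(x)]_0^1/3 + ∫_0^1/3 u'(x) v'(x) dx.
Thus ∫_0^1/3 u'(x) v'(x) dx = ∫_0^1/3 f(x) v(x) dx + [u'(x) v(x)]_0^1/3.
Choose V so that boundary terms are either known or forced to vanish.
u has inhomogeneous Neumann u'(0) = 0, u'(1/3) = 1. [u' v]_0^1/3 = (1)·v(1/3) − (0)·v(0) = v(1/3). Take V = H^1(0, 1/3); boundary term becomes part of RHS.
Weak formulation: find u (satisfying any essential BC) such that ∫_0^1/3 u'(x) v'(x) dx = ∫_0^1/3 f v dx + v(1/3) for all v ∈ V (Neumann data are natural BCs: they enter the RHS as boundary terms).
Substituting f(x) = 2*cos(12*π*x) - 3, the right-hand side is ∫_0^1/3 (2*cos(12*π*x) - 3) v dx + v(1/3).
Compatibility check (pure Neumann): taking v ≡ 1 ∈ V gives 0 = ∫_0^1/3 f dx + (1) − (0), i.e. ∫_0^1/3 f dx must equal u'(0) − u'(1/3) = -1. Indeed ∫_0^1/3 (2*cos(12*π*x) - 3) dx = -1, so the data are compatible. The solution is then unique only up to an additive constant (fix it e.g. by requiring ∫_0^1/3 u dx = 0).


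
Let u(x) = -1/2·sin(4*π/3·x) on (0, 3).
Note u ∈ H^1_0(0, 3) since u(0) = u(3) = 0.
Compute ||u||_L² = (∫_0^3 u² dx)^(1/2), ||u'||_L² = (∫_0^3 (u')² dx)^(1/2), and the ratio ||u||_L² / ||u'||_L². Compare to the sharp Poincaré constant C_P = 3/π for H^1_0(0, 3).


||u||_L² / ||u'||_L² = 3/(4*π) < C_P = 3/π.

u(x) = -1/2·sin(4*π/3·x), so u'(x) = -2*π*cos(4*π*x/3)/3.
Writing u(x) = A·sin(kπx/L) with A = -1/2 and k = 4, use ∫_0^L sin²(kπx/L) dx = L/2 and ∫_0^L cos²(kπx/L) dx = L/2.
u² = 1/4·sin²(4*π/3·x) and (u')² = 4*π^2/9·cos²(4*π/3·x), and each of sin², cos² integrates to L/2 = 3/2 over (0, 3).
∫_0^3 u² dx = 3/8, so ||u||_L² = sqrt(6)/4.
∫_0^3 (u')² dx = 2*π^2/3, so ||u'||_L² = sqrt(6)*π/3.
Ratio ||u||_L² / ||u'||_L² = 3/(4*π).
Sharp Poincaré constant on H^1_0(0, 3) is C_P = L/π = 3/π, achieved by sin(π/3·x).
This is the k = 4 harmonic; the ratio L/(kπ) is strictly less than C_P = L/π, consistent with the sharp inequality ||u||_L² ≤ C_P ||u'||_L².


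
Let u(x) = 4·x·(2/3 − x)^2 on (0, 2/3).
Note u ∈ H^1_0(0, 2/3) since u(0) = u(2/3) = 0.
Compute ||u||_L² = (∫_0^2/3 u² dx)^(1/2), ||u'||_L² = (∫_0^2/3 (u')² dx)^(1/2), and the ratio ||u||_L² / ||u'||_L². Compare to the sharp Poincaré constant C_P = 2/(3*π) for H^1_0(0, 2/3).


||u||_L² / ||u'||_L² = sqrt(14)/21 < C_P = 2/(3*π).

u(x) = 4·x·(2/3 − x)^2, so u'(x) = 12*x^2 - 32*x/3 + 16/9.
u(x) = 4·x·(2/3 − x)^2 vanishes at x = 0 and x = 2/3, so u ∈ H^1_0(0, 2/3). Differentiate via the product rule and integrate the resulting polynomials term by term.
  ∫_0^2/3 u² dx = ∫_0^2/3 (16*x^6 - 128*x^5/3 + 128*x^4/3 - 512*x^3/27 + 256*x^2/81) dx. Term by term:
    ∫_0^2/3 16*x^6 dx = 2048/15309;  ∫_0^2/3 -128*x^5/3 dx = -4096/6561;  ∫_0^2/3 128*x^4/3 dx = 4096/3645;
    ∫_0^2/3 -512*x^3/27 dx = -2048/2187;  ∫_0^2/3 256*x^2/81 dx = 2048/6561.
  Sum: 2048/15309 − 4096/6561 + 4096/3645 − 2048/2187 + 2048/6561 = 2048/229635.
  ∫_0^2/3 (u')² dx = ∫_0^2/3 (144*x^4 - 256*x^3 + 1408*x^2/9 - 1024*x/27 + 256/81) dx. Term by term:
    ∫_0^2/3 144*x^4 dx = 512/135;  ∫_0^2/3 -256*x^3 dx = -1024/81;  ∫_0^2/3 1408*x^2/9 dx = 11264/729;
    ∫_0^2/3 -1024*x/27 dx = -2048/243;  ∫_0^2/3 256/81 dx = 512/243.
  Sum: 512/135 − 1024/81 + 11264/729 − 2048/243 + 512/243 = 1024/3645.
∫_0^2/3 u² dx = 2048/229635, so ||u||_L² = 32*sqrt(70)/2835.
∫_0^2/3 (u')² dx = 1024/3645, so ||u'||_L² = 32*sqrt(5)/135.
Ratio ||u||_L² / ||u'||_L² = sqrt(14)/21.
Sharp Poincaré constant on H^1_0(0, 2/3) is C_P = L/π = 2/(3*π), achieved by sin(3*π/2·x).
A polynomial bump cannot attain the sharp Poincaré constant (only the first sine eigenfunction does), so the ratio is strictly less than C_P, consistent with ||u||_L² ≤ C_P ||u'||_L².


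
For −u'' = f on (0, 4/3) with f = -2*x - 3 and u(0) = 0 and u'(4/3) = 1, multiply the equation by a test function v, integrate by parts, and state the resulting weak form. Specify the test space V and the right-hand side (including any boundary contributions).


V = {v ∈ H^1(0, 4/3) : v(0) = 0} (test functions vanish at x = 0 where u is specified); weak form: ∫_0^4/3 u'v' dx = ∫_0^4/3 (-2*x - 3) v dx + v(4/3) for all v ∈ V.

Multiply both sides by a test function v and integrate from 0 to 4/3:
  ∫_0^4/3 −u''(x) v(x) dx = ∫_0^4/3 f(x) v(x) dx.
Integrate the LHS by parts once:
  ∫_0^4/3 −u'' v dx = −[u'(x) v(x)]_0^4/3 + ∫_0^4/3 u'(x) v'(x) dx.
Thus ∫_0^4/3 u'(x) v'(x) dx = ∫_0^4/3 f(x) v(x) dx + [u'(x) v(x)]_0^4/3.
Choose V so that boundary terms are either known or forced to vanish.
Mixed BC: u(0) = 0 (Dirichlet) and u'(4/3) = 1 (Neumann). Define V = {v ∈ H^1(0, 4/3) : v(0) = 0}. Then [u' v]_0^4/3 = u'(4/3)·v(4/3) − u'(0)·0 = v(4/3).
Weak formulation: find u (satisfying any essential BC) such that ∫_0^4/3 u'(x) v'(x) dx = ∫_0^4/3 f v dx + v(4/3) for all v ∈ V (Dirichlet at 0 absorbed into V; Neumann datum at x = 4/3 contributes the boundary term).
Substituting f(x) = -2*x - 3, the right-hand side is ∫_0^4/3 (-2*x - 3) v dx + v(4/3).


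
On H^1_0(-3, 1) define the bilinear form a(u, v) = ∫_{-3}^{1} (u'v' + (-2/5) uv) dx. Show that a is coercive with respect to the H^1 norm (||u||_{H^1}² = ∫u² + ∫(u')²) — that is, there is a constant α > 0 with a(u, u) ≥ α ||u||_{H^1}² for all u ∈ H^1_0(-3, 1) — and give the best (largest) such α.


α = (-32/5 + π^2)/(π^2 + 16)

Coercivity of a(·,·) on H^1_0(-3, 1) means a(u, u) ≥ α ||u||_{H^1}² for every u ∈ H^1_0.
The interval has length L = 4, and Poincaré/coercivity depend only on L. Here a(u, u) = ∫(u')² + (-2/5)·∫u².
Here c = -2/5 < 0 with |c| < (π/L)² = π^2/16, so coercivity still holds. The condition a(u,u) ≥ α||u||_{H^1}² reads (1−α)∫(u')² ≥ (α−c)∫u². Any admissible α is ≤ 1 (rapidly oscillating u have ∫u²/∫(u')² → 0), and α = 1 would force 0 ≥ (1−c)∫u², impossible since c < 1; so 1−α > 0. By the sharp Poincaré inequality on H^1_0 of an interval of length L, ∫(u')² ≥ (π/L)²∫u² with equality for the first sine mode sin(π(x−x₀)/L) (x₀ the left endpoint), so the inequality holds for all u iff (1−α)(π/L)² ≥ α − c, i.e. α ≤ ((π/L)² + c)/((π/L)² + 1) = (1 + c(L/π)²)/(1 + (L/π)²). (Direct route, valid since c ≤ 0: Poincaré gives c∫u² ≥ c(L/π)²∫(u')², so a(u,u) ≥ (1 + c(L/π)²)∫(u')², while ||u||_{H^1}² ≤ (1 + (L/π)²)∫(u')²; dividing yields the same α.) With (π/L)² = π^2/16 and c = -2/5, the largest admissible constant is α = ((π/L)² + c)/((π/L)² + 1).
Simplifying, α = (-32/5 + π^2)/(π^2 + 16).


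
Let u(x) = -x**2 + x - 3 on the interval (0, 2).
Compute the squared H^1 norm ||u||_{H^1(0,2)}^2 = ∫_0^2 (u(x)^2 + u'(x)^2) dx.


||u||_{H^1}^2 = 416/15

The H^1 norm (squared) on an interval (0, L) is
  ||u||_{H^1}^2 = ∫_0^L u(x)^2 dx + ∫_0^L u'(x)^2 dx.
Compute u'(x) = 1 - 2*x.
Then u(x)^2 = x**4 - 2*x**3 + 7*x**2 - 6*x + 9 and u'(x)^2 = 4*x**2 - 4*x + 1.
Integrate each monomial from 0 to 2 using ∫_0^2 c·x^n dx = c·2^(n+1)/(n+1):
  ∫_0^2 u(x)^2 dx = ∫_0^2 (x^4 - 2*x^3 + 7*x^2 - 6*x + 9) dx. Term by term:
    ∫_0^2 x^4 dx = 32/5;  ∫_0^2 -2*x^3 dx = -8;  ∫_0^2 7*x^2 dx = 56/3;
    ∫_0^2 -6*x dx = -12;  ∫_0^2 9 dx = 18.
  Sum: 32/5 − 8 + 56/3 − 12 + 18 = 346/15.
  ∫_0^2 u'(x)^2 dx = ∫_0^2 (4*x^2 - 4*x + 1) dx. Term by term:
    ∫_0^2 4*x^2 dx = 32/3;  ∫_0^2 -4*x dx = -8;  ∫_0^2 1 dx = 2.
  Sum: 32/3 − 8 + 2 = 14/3.
Adding: ||u||_{H^1}^2 = 346/15 + 14/3 = 416/15.


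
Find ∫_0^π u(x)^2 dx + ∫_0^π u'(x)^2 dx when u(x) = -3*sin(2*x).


||u||_{H^1(0,π)}^2 = 45*π/2

u'(x) = -6*cos(2*x).
Expand u² and (u')² and integrate term by term on (0, π), using: for integers n ≥ 1, ∫_0^π sin²(nx) dx = ∫_0^π cos²(nx) dx = π/2; for n ≠ n', ∫_0^π sin(nx)sin(n'x) dx = ∫_0^π cos(nx)cos(n'x) dx = 0; and by product-to-sum, ∫_0^π sin(nx)cos(n'x) dx = ½∫_0^π [sin((n+n')x) + sin((n−n')x)] dx, which is 0 when n+n' is even and 2n/(n²−n'²) when n+n' is odd (it need not vanish on (0, π)).
  u² squared terms: (-3)²·∫sin(2x)² dx = 9·π/2 = 9*π/2.
  So ∫_0^π u² dx = 9*π/2.
  (u')² squared terms: (-6)²·∫cos(2x)² dx = 36·π/2 = 18*π.
  So ∫_0^π (u')² dx = 18*π.
||u||_{H^1}^2 = (9*π/2) + (18*π) = 45*π/2.


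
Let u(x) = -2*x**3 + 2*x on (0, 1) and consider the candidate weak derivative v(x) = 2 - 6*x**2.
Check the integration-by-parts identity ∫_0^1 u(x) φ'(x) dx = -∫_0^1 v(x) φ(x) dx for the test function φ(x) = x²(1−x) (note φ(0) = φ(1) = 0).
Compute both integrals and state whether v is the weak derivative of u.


LHS = 1/30, RHS = 1/30. Yes, v = u' weakly.

u(x) = -2*x**3 + 2*x, classical derivative u'(x) = 2 - 6*x**2.
φ(x) = x²(1−x), so φ'(x) = x*(2 - 3*x).
Note φ(0) = φ(1) = 0, so the boundary term u·φ vanishes.
LHS = ∫_0^1 u(x) φ'(x) dx = ∫_0^1 (6*x^5 - 4*x^4 - 6*x^3 + 4*x^2) dx. Term by term:
  ∫_0^1 6*x^5 dx = 1;  ∫_0^1 -4*x^4 dx = -4/5;  ∫_0^1 -6*x^3 dx = -3/2;
  ∫_0^1 4*x^2 dx = 4/3.
Sum: 1 − 4/5 − 3/2 + 4/3 = 1/30.
So LHS = 1/30.
∫_0^1 v(x) φ(x) dx = ∫_0^1 (6*x^5 - 6*x^4 - 2*x^3 + 2*x^2) dx. Term by term:
  ∫_0^1 6*x^5 dx = 1;  ∫_0^1 -6*x^4 dx = -6/5;  ∫_0^1 -2*x^3 dx = -1/2;
  ∫_0^1 2*x^2 dx = 2/3.
Sum: 1 − 6/5 − 1/2 + 2/3 = -1/30.
So RHS = -∫_0^1 v(x) φ(x) dx = 1/30.
LHS = RHS, so the identity holds for this test φ.
Moreover u is smooth here and v(x) = u'(x) = 2 - 6*x**2 pointwise, so the identity holds for every test function. Hence v is the weak derivative of u.


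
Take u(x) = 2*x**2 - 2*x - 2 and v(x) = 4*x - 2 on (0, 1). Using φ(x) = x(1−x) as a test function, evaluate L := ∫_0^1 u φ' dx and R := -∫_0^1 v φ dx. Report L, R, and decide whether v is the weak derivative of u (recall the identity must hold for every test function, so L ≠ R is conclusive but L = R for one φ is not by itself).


LHS = 0, RHS = 0. Yes, v = u' weakly.

u(x) = 2*x**2 - 2*x - 2, classical derivative u'(x) = 4*x - 2.
φ(x) = x(1−x), so φ'(x) = 1 - 2*x.
Note φ(0) = φ(1) = 0, so the boundary term u·φ vanishes.
LHS = ∫_0^1 u(x) φ'(x) dx = ∫_0^1 (-4*x^3 + 6*x^2 + 2*x - 2) dx. Term by term:
  ∫_0^1 -4*x^3 dx = -1;  ∫_0^1 6*x^2 dx = 2;  ∫_0^1 2*x dx = 1;
  ∫_0^1 -2 dx = -2.
Sum: -1 + 2 + 1 − 2 = 0.
So LHS = 0.
∫_0^1 v(x) φ(x) dx = ∫_0^1 (-4*x^3 + 6*x^2 - 2*x) dx. Term by term:
  ∫_0^1 -4*x^3 dx = -1;  ∫_0^1 6*x^2 dx = 2;  ∫_0^1 -2*x dx = -1.
Sum: -1 + 2 − 1 = 0.
So RHS = -∫_0^1 v(x) φ(x) dx = 0.
LHS = RHS, so the identity holds for this test φ.
Moreover u is smooth here and v(x) = u'(x) = 4*x - 2 pointwise, so the identity holds for every test function. Hence v is the weak derivative of u.


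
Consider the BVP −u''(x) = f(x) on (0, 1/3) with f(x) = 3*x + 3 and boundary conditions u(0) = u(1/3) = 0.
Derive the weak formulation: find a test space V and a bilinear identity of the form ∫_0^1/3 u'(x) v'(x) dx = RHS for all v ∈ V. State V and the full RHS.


V = H^1_0(0, 1/3) (so v(0) = v(1/3) = 0); weak form: ∫_0^1/3 u'v' dx = ∫_0^1/3 (3*x + 3) v dx for all v ∈ V.

Multiply both sides by a test function v and integrate from 0 to 1/3:
  ∫_0^1/3 −u''(x) v(x) dx = ∫_0^1/3 f(x) v(x) dx.
Integrate the LHS by parts once:
  ∫_0^1/3 −u'' v dx = −[u'(x) v(x)]_0^1/3 + ∫_0^1/3 u'(x) v'(x) dx.
Thus ∫_0^1/3 u'(x) v'(x) dx = ∫_0^1/3 f(x) v(x) dx + [u'(x) v(x)]_0^1/3.
Choose V so that boundary terms are either known or forced to vanish.
u is Dirichlet: u(0) = u(1/3) = 0. Let V = H^1_0(0, 1/3); then v(0) = v(1/3) = 0, and [u' v]_0^1/3 = 0.
Weak formulation: find u (satisfying any essential BC) such that ∫_0^1/3 u'(x) v'(x) dx = ∫_0^1/3 f v dx for all v ∈ V.
Substituting f(x) = 3*x + 3, the right-hand side is ∫_0^1/3 (3*x + 3) v dx.


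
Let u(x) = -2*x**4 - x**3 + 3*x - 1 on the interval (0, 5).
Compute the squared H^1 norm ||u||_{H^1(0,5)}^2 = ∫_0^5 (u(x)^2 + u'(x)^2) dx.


||u||_{H^1}^2 = 118399175/63

The H^1 norm (squared) on an interval (0, L) is
  ||u||_{H^1}^2 = ∫_0^L u(x)^2 dx + ∫_0^L u'(x)^2 dx.
Compute u'(x) = -8*x**3 - 3*x**2 + 3.
Then u(x)^2 = 4*x**8 + 4*x**7 + x**6 - 12*x**5 - 2*x**4 + 2*x**3 + 9*x**2 - 6*x + 1 and u'(x)^2 = 64*x**6 + 48*x**5 + 9*x**4 - 48*x**3 - 18*x**2 + 9.
Integrate each monomial from 0 to 5 using ∫_0^5 c·x^n dx = c·5^(n+1)/(n+1):
  ∫_0^5 u(x)^2 dx = ∫_0^5 (4*x^8 + 4*x^7 + x^6 - 12*x^5 - 2*x^4 + 2*x^3 + 9*x^2 - 6*x + 1) dx. Term by term:
    ∫_0^5 4*x^8 dx = 7812500/9;  ∫_0^5 4*x^7 dx = 390625/2;  ∫_0^5 x^6 dx = 78125/7;
    ∫_0^5 -12*x^5 dx = -31250;  ∫_0^5 -2*x^4 dx = -1250;  ∫_0^5 2*x^3 dx = 625/2;
    ∫_0^5 9*x^2 dx = 375;  ∫_0^5 -6*x dx = -75;  ∫_0^5 1 dx = 5.
  Sum: 7812500/9 + 390625/2 + 78125/7 − 31250 − 1250 + 625/2 + 375 − 75 + 5 = 65686715/63.
  ∫_0^5 u'(x)^2 dx = ∫_0^5 (64*x^6 + 48*x^5 + 9*x^4 - 48*x^3 - 18*x^2 + 9) dx. Term by term:
    ∫_0^5 64*x^6 dx = 5000000/7;  ∫_0^5 48*x^5 dx = 125000;  ∫_0^5 9*x^4 dx = 5625;
    ∫_0^5 -48*x^3 dx = -7500;  ∫_0^5 -18*x^2 dx = -750;  ∫_0^5 9 dx = 45.
  Sum: 5000000/7 + 125000 + 5625 − 7500 − 750 + 45 = 5856940/7.
Adding: ||u||_{H^1}^2 = 65686715/63 + 5856940/7 = 118399175/63.


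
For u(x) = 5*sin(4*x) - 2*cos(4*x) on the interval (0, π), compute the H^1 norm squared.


||u||_{H^1(0,π)}^2 = 493*π/2

u'(x) = 8*sin(4*x) + 20*cos(4*x).
Expand u² and (u')² and integrate term by term on (0, π), using: for integers n ≥ 1, ∫_0^π sin²(nx) dx = ∫_0^π cos²(nx) dx = π/2; for n ≠ n', ∫_0^π sin(nx)sin(n'x) dx = ∫_0^π cos(nx)cos(n'x) dx = 0; and by product-to-sum, ∫_0^π sin(nx)cos(n'x) dx = ½∫_0^π [sin((n+n')x) + sin((n−n')x)] dx, which is 0 when n+n' is even and 2n/(n²−n'²) when n+n' is odd (it need not vanish on (0, π)).
  u² squared terms: (-2)²·∫cos(4x)² dx = 4·π/2 = 2*π;  (5)²·∫sin(4x)² dx = 25·π/2 = 25*π/2.
  u² cross terms: 2·(-2)·(5)·∫cos(4x)·sin(4x) dx = -20·(0) = 0.
  So ∫_0^π u² dx = 2*π + 25*π/2 + 0 = 29*π/2.
  (u')² squared terms: (8)²·∫sin(4x)² dx = 64·π/2 = 32*π;  (20)²·∫cos(4x)² dx = 400·π/2 = 200*π.
  (u')² cross terms: 2·(8)·(20)·∫sin(4x)·cos(4x) dx = 320·(0) = 0.
  So ∫_0^π (u')² dx = 32*π + 200*π + 0 = 232*π.
||u||_{H^1}^2 = (29*π/2) + (232*π) = 493*π/2.


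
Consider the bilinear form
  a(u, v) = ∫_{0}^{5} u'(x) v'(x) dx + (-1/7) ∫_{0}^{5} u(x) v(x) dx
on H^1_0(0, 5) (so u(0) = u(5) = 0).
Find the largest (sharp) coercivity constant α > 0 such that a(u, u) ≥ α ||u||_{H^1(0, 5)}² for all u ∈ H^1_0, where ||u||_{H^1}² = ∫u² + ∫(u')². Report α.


α = (-25/7 + π^2)/(π^2 + 25)

Coercivity of a(·,·) on H^1_0(0, 5) means a(u, u) ≥ α ||u||_{H^1}² for every u ∈ H^1_0.
The interval has length L = 5, and Poincaré/coercivity depend only on L. Here a(u, u) = ∫(u')² + (-1/7)·∫u².
Here c = -1/7 < 0 with |c| < (π/L)² = π^2/25, so coercivity still holds. The condition a(u,u) ≥ α||u||_{H^1}² reads (1−α)∫(u')² ≥ (α−c)∫u². Any admissible α is ≤ 1 (rapidly oscillating u have ∫u²/∫(u')² → 0), and α = 1 would force 0 ≥ (1−c)∫u², impossible since c < 1; so 1−α > 0. By the sharp Poincaré inequality on H^1_0 of an interval of length L, ∫(u')² ≥ (π/L)²∫u² with equality for the first sine mode sin(π(x−x₀)/L) (x₀ the left endpoint), so the inequality holds for all u iff (1−α)(π/L)² ≥ α − c, i.e. α ≤ ((π/L)² + c)/((π/L)² + 1) = (1 + c(L/π)²)/(1 + (L/π)²). (Direct route, valid since c ≤ 0: Poincaré gives c∫u² ≥ c(L/π)²∫(u')², so a(u,u) ≥ (1 + c(L/π)²)∫(u')², while ||u||_{H^1}² ≤ (1 + (L/π)²)∫(u')²; dividing yields the same α.) With (π/L)² = π^2/25 and c = -1/7, the largest admissible constant is α = ((π/L)² + c)/((π/L)² + 1).
Simplifying, α = (-25/7 + π^2)/(π^2 + 25).


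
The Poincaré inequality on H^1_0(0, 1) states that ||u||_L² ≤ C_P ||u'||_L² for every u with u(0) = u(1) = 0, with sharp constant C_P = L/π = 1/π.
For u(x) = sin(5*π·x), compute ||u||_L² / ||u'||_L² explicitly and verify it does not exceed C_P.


||u||_L² / ||u'||_L² = 1/(5*π) < C_P = 1/π.

u(x) = sin(5*π·x), so u'(x) = 5*π*cos(5*π*x).
Writing u(x) = A·sin(kπx/L) with A = 1 and k = 5, use ∫_0^L sin²(kπx/L) dx = L/2 and ∫_0^L cos²(kπx/L) dx = L/2.
u² = 1·sin²(5*π·x) and (u')² = 25*π^2·cos²(5*π·x), and each of sin², cos² integrates to L/2 = 1/2 over (0, 1).
∫_0^1 u² dx = 1/2, so ||u||_L² = sqrt(2)/2.
∫_0^1 (u')² dx = 25*π^2/2, so ||u'||_L² = 5*sqrt(2)*π/2.
Ratio ||u||_L² / ||u'||_L² = 1/(5*π).
Sharp Poincaré constant on H^1_0(0, 1) is C_P = L/π = 1/π, achieved by sin(π·x).
This is the k = 5 harmonic; the ratio L/(kπ) is strictly less than C_P = L/π, consistent with the sharp inequality ||u||_L² ≤ C_P ||u'||_L².


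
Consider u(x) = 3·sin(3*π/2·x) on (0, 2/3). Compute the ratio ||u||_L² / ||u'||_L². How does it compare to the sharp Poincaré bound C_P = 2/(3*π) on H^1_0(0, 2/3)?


||u||_L² / ||u'||_L² = 2/(3*π) = C_P.

u(x) = 3·sin(3*π/2·x), so u'(x) = 9*π*cos(3*π*x/2)/2.
Writing u(x) = A·sin(kπx/L) with A = 3 and k = 1, use ∫_0^L sin²(kπx/L) dx = L/2 and ∫_0^L cos²(kπx/L) dx = L/2.
u² = 9·sin²(3*π/2·x) and (u')² = 81*π^2/4·cos²(3*π/2·x), and each of sin², cos² integrates to L/2 = 1/3 over (0, 2/3).
∫_0^2/3 u² dx = 3, so ||u||_L² = sqrt(3).
∫_0^2/3 (u')² dx = 27*π^2/4, so ||u'||_L² = 3*sqrt(3)*π/2.
Ratio ||u||_L² / ||u'||_L² = 2/(3*π).
Sharp Poincaré constant on H^1_0(0, 2/3) is C_P = L/π = 2/(3*π), achieved by sin(3*π/2·x).
This is the k = 1 eigenfunction (up to amplitude), so the ratio equals the sharp Poincaré constant exactly.


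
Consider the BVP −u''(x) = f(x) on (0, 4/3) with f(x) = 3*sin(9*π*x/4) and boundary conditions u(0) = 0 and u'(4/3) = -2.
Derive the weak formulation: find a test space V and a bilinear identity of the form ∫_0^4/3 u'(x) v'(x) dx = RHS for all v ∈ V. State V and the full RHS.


V = {v ∈ H^1(0, 4/3) : v(0) = 0} (test functions vanish at x = 0 where u is specified); weak form: ∫_0^4/3 u'v' dx = ∫_0^4/3 (3*sin(9*π*x/4)) v dx − 2·v(4/3) for all v ∈ V.

Multiply both sides by a test function v and integrate from 0 to 4/3:
  ∫_0^4/3 −u''(x) v(x) dx = ∫_0^4/3 f(x) v(x) dx.
Integrate the LHS by parts once:
  ∫_0^4/3 −u'' v dx = −[u'(x) v(x)]_0^4/3 + ∫_0^4/3 u'(x) v'(x) dx.
Thus ∫_0^4/3 u'(x) v'(x) dx = ∫_0^4/3 f(x) v(x) dx + [u'(x) v(x)]_0^4/3.
Choose V so that boundary terms are either known or forced to vanish.
Mixed BC: u(0) = 0 (Dirichlet) and u'(4/3) = -2 (Neumann). Define V = {v ∈ H^1(0, 4/3) : v(0) = 0}. Then [u' v]_0^4/3 = u'(4/3)·v(4/3) − u'(0)·0 = − 2·v(4/3).
Weak formulation: find u (satisfying any essential BC) such that ∫_0^4/3 u'(x) v'(x) dx = ∫_0^4/3 f v dx − 2·v(4/3) for all v ∈ V (Dirichlet at 0 absorbed into V; Neumann datum at x = 4/3 contributes the boundary term).
Substituting f(x) = 3*sin(9*π*x/4), the right-hand side is ∫_0^4/3 (3*sin(9*π*x/4)) v dx − 2·v(4/3).


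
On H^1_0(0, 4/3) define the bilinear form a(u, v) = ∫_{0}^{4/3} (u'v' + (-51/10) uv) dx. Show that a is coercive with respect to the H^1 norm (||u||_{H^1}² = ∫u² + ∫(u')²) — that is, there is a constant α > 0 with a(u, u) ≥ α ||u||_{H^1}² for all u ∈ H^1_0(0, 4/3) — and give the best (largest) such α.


α = 3*(-136 + 15*π^2)/(5*(16 + 9*π^2))

Coercivity of a(·,·) on H^1_0(0, 4/3) means a(u, u) ≥ α ||u||_{H^1}² for every u ∈ H^1_0.
The interval has length L = 4/3, and Poincaré/coercivity depend only on L. Here a(u, u) = ∫(u')² + (-51/10)·∫u².
Here c = -51/10 < 0 with |c| < (π/L)² = 9*π^2/16, so coercivity still holds. The condition a(u,u) ≥ α||u||_{H^1}² reads (1−α)∫(u')² ≥ (α−c)∫u². Any admissible α is ≤ 1 (rapidly oscillating u have ∫u²/∫(u')² → 0), and α = 1 would force 0 ≥ (1−c)∫u², impossible since c < 1; so 1−α > 0. By the sharp Poincaré inequality on H^1_0 of an interval of length L, ∫(u')² ≥ (π/L)²∫u² with equality for the first sine mode sin(π(x−x₀)/L) (x₀ the left endpoint), so the inequality holds for all u iff (1−α)(π/L)² ≥ α − c, i.e. α ≤ ((π/L)² + c)/((π/L)² + 1) = (1 + c(L/π)²)/(1 + (L/π)²). (Direct route, valid since c ≤ 0: Poincaré gives c∫u² ≥ c(L/π)²∫(u')², so a(u,u) ≥ (1 + c(L/π)²)∫(u')², while ||u||_{H^1}² ≤ (1 + (L/π)²)∫(u')²; dividing yields the same α.) With (π/L)² = 9*π^2/16 and c = -51/10, the largest admissible constant is α = ((π/L)² + c)/((π/L)² + 1).
Simplifying, α = 3*(-136 + 15*π^2)/(5*(16 + 9*π^2)).


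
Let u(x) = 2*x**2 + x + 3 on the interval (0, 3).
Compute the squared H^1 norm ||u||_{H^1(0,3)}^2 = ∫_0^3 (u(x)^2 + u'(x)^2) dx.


||u||_{H^1}^2 = 3147/5

The H^1 norm (squared) on an interval (0, L) is
  ||u||_{H^1}^2 = ∫_0^L u(x)^2 dx + ∫_0^L u'(x)^2 dx.
Compute u'(x) = 4*x + 1.
Then u(x)^2 = 4*x**4 + 4*x**3 + 13*x**2 + 6*x + 9 and u'(x)^2 = 16*x**2 + 8*x + 1.
Integrate each monomial from 0 to 3 using ∫_0^3 c·x^n dx = c·3^(n+1)/(n+1):
  ∫_0^3 u(x)^2 dx = ∫_0^3 (4*x^4 + 4*x^3 + 13*x^2 + 6*x + 9) dx. Term by term:
    ∫_0^3 4*x^4 dx = 972/5;  ∫_0^3 4*x^3 dx = 81;  ∫_0^3 13*x^2 dx = 117;
    ∫_0^3 6*x dx = 27;  ∫_0^3 9 dx = 27.
  Sum: 972/5 + 81 + 117 + 27 + 27 = 2232/5.
  ∫_0^3 u'(x)^2 dx = ∫_0^3 (16*x^2 + 8*x + 1) dx. Term by term:
    ∫_0^3 16*x^2 dx = 144;  ∫_0^3 8*x dx = 36;  ∫_0^3 1 dx = 3.
  Sum: 144 + 36 + 3 = 183.
Adding: ||u||_{H^1}^2 = 2232/5 + 183 = 3147/5.


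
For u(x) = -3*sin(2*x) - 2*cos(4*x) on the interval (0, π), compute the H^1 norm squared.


||u||_{H^1(0,π)}^2 = 113*π/2

u'(x) = 8*sin(4*x) - 6*cos(2*x).
Expand u² and (u')² and integrate term by term on (0, π), using: for integers n ≥ 1, ∫_0^π sin²(nx) dx = ∫_0^π cos²(nx) dx = π/2; for n ≠ n', ∫_0^π sin(nx)sin(n'x) dx = ∫_0^π cos(nx)cos(n'x) dx = 0; and by product-to-sum, ∫_0^π sin(nx)cos(n'x) dx = ½∫_0^π [sin((n+n')x) + sin((n−n')x)] dx, which is 0 when n+n' is even and 2n/(n²−n'²) when n+n' is odd (it need not vanish on (0, π)).
  u² squared terms: (-3)²·∫sin(2x)² dx = 9·π/2 = 9*π/2;  (-2)²·∫cos(4x)² dx = 4·π/2 = 2*π.
  u² cross terms: 2·(-3)·(-2)·∫sin(2x)·cos(4x) dx = 12·(0) = 0.
  So ∫_0^π u² dx = 9*π/2 + 2*π + 0 = 13*π/2.
  (u')² squared terms: (-6)²·∫cos(2x)² dx = 36·π/2 = 18*π;  (8)²·∫sin(4x)² dx = 64·π/2 = 32*π.
  (u')² cross terms: 2·(-6)·(8)·∫cos(2x)·sin(4x) dx = -96·(0) = 0.
  So ∫_0^π (u')² dx = 18*π + 32*π + 0 = 50*π.
||u||_{H^1}^2 = (13*π/2) + (50*π) = 113*π/2.


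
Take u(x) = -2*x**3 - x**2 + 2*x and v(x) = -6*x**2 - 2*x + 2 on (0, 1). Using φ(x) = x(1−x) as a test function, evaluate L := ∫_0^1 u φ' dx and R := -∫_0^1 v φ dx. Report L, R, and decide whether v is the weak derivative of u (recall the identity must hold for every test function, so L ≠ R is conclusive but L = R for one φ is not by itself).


LHS = 2/15, RHS = 2/15. Yes, v = u' weakly.

u(x) = -2*x**3 - x**2 + 2*x, classical derivative u'(x) = -6*x**2 - 2*x + 2.
φ(x) = x(1−x), so φ'(x) = 1 - 2*x.
Note φ(0) = φ(1) = 0, so the boundary term u·φ vanishes.
LHS = ∫_0^1 u(x) φ'(x) dx = ∫_0^1 (4*x^4 - 5*x^2 + 2*x) dx. Term by term:
  ∫_0^1 4*x^4 dx = 4/5;  ∫_0^1 -5*x^2 dx = -5/3;  ∫_0^1 2*x dx = 1.
Sum: 4/5 − 5/3 + 1 = 2/15.
So LHS = 2/15.
∫_0^1 v(x) φ(x) dx = ∫_0^1 (6*x^4 - 4*x^3 - 4*x^2 + 2*x) dx. Term by term:
  ∫_0^1 6*x^4 dx = 6/5;  ∫_0^1 -4*x^3 dx = -1;  ∫_0^1 -4*x^2 dx = -4/3;
  ∫_0^1 2*x dx = 1.
Sum: 6/5 − 1 − 4/3 + 1 = -2/15.
So RHS = -∫_0^1 v(x) φ(x) dx = 2/15.
LHS = RHS, so the identity holds for this test φ.
Moreover u is smooth here and v(x) = u'(x) = -6*x**2 - 2*x + 2 pointwise, so the identity holds for every test function. Hence v is the weak derivative of u.


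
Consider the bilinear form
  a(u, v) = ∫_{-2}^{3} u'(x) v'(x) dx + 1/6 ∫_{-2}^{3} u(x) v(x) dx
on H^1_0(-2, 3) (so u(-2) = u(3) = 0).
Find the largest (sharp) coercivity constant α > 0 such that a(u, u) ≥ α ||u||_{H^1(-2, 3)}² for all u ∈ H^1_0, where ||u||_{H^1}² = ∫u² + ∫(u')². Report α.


α = (25/6 + π^2)/(π^2 + 25)

Coercivity of a(·,·) on H^1_0(-2, 3) means a(u, u) ≥ α ||u||_{H^1}² for every u ∈ H^1_0.
The interval has length L = 5, and Poincaré/coercivity depend only on L. Here a(u, u) = ∫(u')² + (1/6)·∫u².
Here 0 < c = 1/6 < 1. The condition a(u,u) ≥ α||u||_{H^1}² reads (1−α)∫(u')² ≥ (α−c)∫u². Any admissible α is ≤ 1 (rapidly oscillating u have ∫u²/∫(u')² → 0), and α = 1 would force 0 ≥ (1−c)∫u², impossible since c < 1; so 1−α > 0. By the sharp Poincaré inequality on H^1_0 of an interval of length L, ∫(u')² ≥ (π/L)²∫u² with equality for the first sine mode sin(π(x−x₀)/L) (x₀ the left endpoint), so the inequality holds for all u iff (1−α)(π/L)² ≥ α − c, i.e. α ≤ ((π/L)² + c)/((π/L)² + 1) = (1 + c(L/π)²)/(1 + (L/π)²). With (π/L)² = π^2/25 and c = 1/6, the largest admissible constant is α = ((π/L)² + c)/((π/L)² + 1).
Simplifying, α = (25/6 + π^2)/(π^2 + 25).


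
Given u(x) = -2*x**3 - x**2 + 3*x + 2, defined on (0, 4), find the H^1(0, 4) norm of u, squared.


||u||_{H^1}^2 = 363908/21

The H^1 norm (squared) on an interval (0, L) is
  ||u||_{H^1}^2 = ∫_0^L u(x)^2 dx + ∫_0^L u'(x)^2 dx.
Compute u'(x) = -6*x**2 - 2*x + 3.
Then u(x)^2 = 4*x**6 + 4*x**5 - 11*x**4 - 14*x**3 + 5*x**2 + 12*x + 4 and u'(x)^2 = 36*x**4 + 24*x**3 - 32*x**2 - 12*x + 9.
Integrate each monomial from 0 to 4 using ∫_0^4 c·x^n dx = c·4^(n+1)/(n+1):
  ∫_0^4 u(x)^2 dx = ∫_0^4 (4*x^6 + 4*x^5 - 11*x^4 - 14*x^3 + 5*x^2 + 12*x + 4) dx. Term by term:
    ∫_0^4 4*x^6 dx = 65536/7;  ∫_0^4 4*x^5 dx = 8192/3;  ∫_0^4 -11*x^4 dx = -11264/5;
    ∫_0^4 -14*x^3 dx = -896;  ∫_0^4 5*x^2 dx = 320/3;  ∫_0^4 12*x dx = 96;
    ∫_0^4 4 dx = 16.
  Sum: 65536/7 + 8192/3 − 11264/5 − 896 + 320/3 + 96 + 16 = 962096/105.
  ∫_0^4 u'(x)^2 dx = ∫_0^4 (36*x^4 + 24*x^3 - 32*x^2 - 12*x + 9) dx. Term by term:
    ∫_0^4 36*x^4 dx = 36864/5;  ∫_0^4 24*x^3 dx = 1536;  ∫_0^4 -32*x^2 dx = -2048/3;
    ∫_0^4 -12*x dx = -96;  ∫_0^4 9 dx = 36.
  Sum: 36864/5 + 1536 − 2048/3 − 96 + 36 = 122492/15.
Adding: ||u||_{H^1}^2 = 962096/105 + 122492/15 = 363908/21.


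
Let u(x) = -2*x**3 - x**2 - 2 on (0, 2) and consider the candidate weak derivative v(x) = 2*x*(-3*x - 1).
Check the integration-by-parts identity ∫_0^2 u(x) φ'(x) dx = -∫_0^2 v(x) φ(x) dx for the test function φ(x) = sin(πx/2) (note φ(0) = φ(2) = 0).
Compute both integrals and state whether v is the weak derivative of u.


LHS = -192/π^3 + 56/π, RHS = -192/π^3 + 56/π. Yes, v = u' weakly.

u(x) = -2*x**3 - x**2 - 2, classical derivative u'(x) = -6*x**2 - 2*x.
φ(x) = sin(πx/2), so φ'(x) = π*cos(π*x/2)/2.
Note φ(0) = φ(2) = 0, so the boundary term u·φ vanishes.
LHS = ∫_0^2 u(x) φ'(x) dx = ∫_0^2 (-π*x^3*cos(π*x/2) - π*x^2*cos(π*x/2)/2 - π*cos(π*x/2)) dx. Term by term:
  ∫_0^2 -π*cos(π*x/2) dx = 0;  ∫_0^2 -π*x^3*cos(π*x/2) dx = -192/π^3 + 48/π;  ∫_0^2 -π*x^2*cos(π*x/2)/2 dx = 8/π.
Sum: 0 + -192/π^3 + 48/π + 8/π = -192/π^3 + 56/π.
So LHS = -192/π^3 + 56/π.
∫_0^2 v(x) φ(x) dx = ∫_0^2 (-6*x^2*sin(π*x/2) - 2*x*sin(π*x/2)) dx. Term by term:
  ∫_0^2 -6*x^2*sin(π*x/2) dx = -48/π + 192/π^3;  ∫_0^2 -2*x*sin(π*x/2) dx = -8/π.
Sum: -48/π + 192/π^3 − 8/π = -56/π + 192/π^3.
So RHS = -∫_0^2 v(x) φ(x) dx = -192/π^3 + 56/π.
LHS = RHS, so the identity holds for this test φ.
Moreover u is smooth here and v(x) = u'(x) = -6*x**2 - 2*x pointwise, so the identity holds for every test function. Hence v is the weak derivative of u.


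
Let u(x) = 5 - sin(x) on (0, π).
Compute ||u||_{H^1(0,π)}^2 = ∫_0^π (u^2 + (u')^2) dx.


||u||_{H^1(0,π)}^2 = -20 + 26*π

u'(x) = -cos(x).
Expand u² and (u')² and integrate term by term on (0, π), using: for integers n ≥ 1, ∫_0^π sin²(nx) dx = ∫_0^π cos²(nx) dx = π/2; for n ≠ n', ∫_0^π sin(nx)sin(n'x) dx = ∫_0^π cos(nx)cos(n'x) dx = 0; and by product-to-sum, ∫_0^π sin(nx)cos(n'x) dx = ½∫_0^π [sin((n+n')x) + sin((n−n')x)] dx, which is 0 when n+n' is even and 2n/(n²−n'²) when n+n' is odd (it need not vanish on (0, π)). For the constant mode: ∫_0^π 1 dx = π, ∫_0^π cos(nx) dx = 0, ∫_0^π sin(nx) dx = (1−(−1)^n)/n.
  u² squared terms: (5)²·∫1 dx = 25·π = 25*π;  (-1)²·∫sin(x)² dx = 1·π/2 = π/2.
  u² cross terms: 2·(5)·(-1)·∫1·sin(x) dx = -10·(2) = -20.
  So ∫_0^π u² dx = 25*π + π/2 − 20 = -20 + 51*π/2.
  (u')² squared terms: (-1)²·∫cos(x)² dx = 1·π/2 = π/2.
  So ∫_0^π (u')² dx = π/2.
||u||_{H^1}^2 = (-20 + 51*π/2) + (π/2) = -20 + 26*π.


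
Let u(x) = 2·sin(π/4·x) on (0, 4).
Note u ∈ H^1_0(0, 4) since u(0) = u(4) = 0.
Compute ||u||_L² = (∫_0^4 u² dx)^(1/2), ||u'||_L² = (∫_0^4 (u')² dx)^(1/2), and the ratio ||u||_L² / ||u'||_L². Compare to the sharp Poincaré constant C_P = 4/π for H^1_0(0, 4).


||u||_L² / ||u'||_L² = 4/π = C_P.

u(x) = 2·sin(π/4·x), so u'(x) = π*cos(π*x/4)/2.
Writing u(x) = A·sin(kπx/L) with A = 2 and k = 1, use ∫_0^L sin²(kπx/L) dx = L/2 and ∫_0^L cos²(kπx/L) dx = L/2.
u² = 4·sin²(π/4·x) and (u')² = π^2/4·cos²(π/4·x), and each of sin², cos² integrates to L/2 = 2 over (0, 4).
∫_0^4 u² dx = 8, so ||u||_L² = 2*sqrt(2).
∫_0^4 (u')² dx = π^2/2, so ||u'||_L² = sqrt(2)*π/2.
Ratio ||u||_L² / ||u'||_L² = 4/π.
Sharp Poincaré constant on H^1_0(0, 4) is C_P = L/π = 4/π, achieved by sin(π/4·x).
This is the k = 1 eigenfunction (up to amplitude), so the ratio equals the sharp Poincaré constant exactly.


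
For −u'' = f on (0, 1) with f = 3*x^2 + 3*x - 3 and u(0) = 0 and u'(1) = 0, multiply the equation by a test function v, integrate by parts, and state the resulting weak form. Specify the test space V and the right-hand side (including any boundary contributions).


V = {v ∈ H^1(0, 1) : v(0) = 0} (test functions vanish at x = 0 where u is specified); weak form: ∫_0^1 u'v' dx = ∫_0^1 (3*x^2 + 3*x - 3) v dx for all v ∈ V.

Multiply both sides by a test function v and integrate from 0 to 1:
  ∫_0^1 −u''(x) v(x) dx = ∫_0^1 f(x) v(x) dx.
Integrate the LHS by parts once:
  ∫_0^1 −u'' v dx = −[u'(x) v(x)]_0^1 + ∫_0^1 u'(x) v'(x) dx.
Thus ∫_0^1 u'(x) v'(x) dx = ∫_0^1 f(x) v(x) dx + [u'(x) v(x)]_0^1.
Choose V so that boundary terms are either known or forced to vanish.
Mixed BC: u(0) = 0 (Dirichlet) and u'(1) = 0 (Neumann). Define V = {v ∈ H^1(0, 1) : v(0) = 0}. Then [u' v]_0^1 = u'(1)·v(1) − u'(0)·0 = 0.
Weak formulation: find u (satisfying any essential BC) such that ∫_0^1 u'(x) v'(x) dx = ∫_0^1 f v dx for all v ∈ V (Dirichlet at 0 absorbed into V; the Neumann datum at x = 1 is zero, so no boundary term remains).
Substituting f(x) = 3*x^2 + 3*x - 3, the right-hand side is ∫_0^1 (3*x^2 + 3*x - 3) v dx.


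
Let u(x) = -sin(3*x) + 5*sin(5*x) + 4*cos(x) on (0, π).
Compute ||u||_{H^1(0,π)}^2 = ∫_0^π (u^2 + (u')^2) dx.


||u||_{H^1(0,π)}^2 = 346*π

u'(x) = -4*sin(x) - 3*cos(3*x) + 25*cos(5*x).
Expand u² and (u')² and integrate term by term on (0, π), using: for integers n ≥ 1, ∫_0^π sin²(nx) dx = ∫_0^π cos²(nx) dx = π/2; for n ≠ n', ∫_0^π sin(nx)sin(n'x) dx = ∫_0^π cos(nx)cos(n'x) dx = 0; and by product-to-sum, ∫_0^π sin(nx)cos(n'x) dx = ½∫_0^π [sin((n+n')x) + sin((n−n')x)] dx, which is 0 when n+n' is even and 2n/(n²−n'²) when n+n' is odd (it need not vanish on (0, π)).
  u² squared terms: (-1)²·∫sin(3x)² dx = 1·π/2 = π/2;  (4)²·∫cos(x)² dx = 16·π/2 = 8*π;  (5)²·∫sin(5x)² dx = 25·π/2 = 25*π/2.
  u² cross terms: 2·(-1)·(4)·∫sin(3x)·cos(x) dx = -8·(0) = 0;  2·(-1)·(5)·∫sin(3x)·sin(5x) dx = -10·(0) = 0;  2·(4)·(5)·∫cos(x)·sin(5x) dx = 40·(0) = 0.
  So ∫_0^π u² dx = π/2 + 8*π + 25*π/2 + 0 + 0 + 0 = 21*π.
  (u')² squared terms: (-4)²·∫sin(x)² dx = 16·π/2 = 8*π;  (-3)²·∫cos(3x)² dx = 9·π/2 = 9*π/2;  (25)²·∫cos(5x)² dx = 625·π/2 = 625*π/2.
  (u')² cross terms: 2·(-4)·(-3)·∫sin(x)·cos(3x) dx = 24·(0) = 0;  2·(-4)·(25)·∫sin(x)·cos(5x) dx = -200·(0) = 0;  2·(-3)·(25)·∫cos(3x)·cos(5x) dx = -150·(0) = 0.
  So ∫_0^π (u')² dx = 8*π + 9*π/2 + 625*π/2 + 0 + 0 + 0 = 325*π.
||u||_{H^1}^2 = (21*π) + (325*π) = 346*π.


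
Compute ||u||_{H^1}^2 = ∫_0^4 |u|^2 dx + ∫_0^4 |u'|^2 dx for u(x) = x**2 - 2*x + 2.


||u||_{H^1}^2 = 544/5

The H^1 norm (squared) on an interval (0, L) is
  ||u||_{H^1}^2 = ∫_0^L u(x)^2 dx + ∫_0^L u'(x)^2 dx.
Compute u'(x) = 2*x - 2.
Then u(x)^2 = x**4 - 4*x**3 + 8*x**2 - 8*x + 4 and u'(x)^2 = 4*x**2 - 8*x + 4.
Integrate each monomial from 0 to 4 using ∫_0^4 c·x^n dx = c·4^(n+1)/(n+1):
  ∫_0^4 u(x)^2 dx = ∫_0^4 (x^4 - 4*x^3 + 8*x^2 - 8*x + 4) dx. Term by term:
    ∫_0^4 x^4 dx = 1024/5;  ∫_0^4 -4*x^3 dx = -256;  ∫_0^4 8*x^2 dx = 512/3;
    ∫_0^4 -8*x dx = -64;  ∫_0^4 4 dx = 16.
  Sum: 1024/5 − 256 + 512/3 − 64 + 16 = 1072/15.
  ∫_0^4 u'(x)^2 dx = ∫_0^4 (4*x^2 - 8*x + 4) dx. Term by term:
    ∫_0^4 4*x^2 dx = 256/3;  ∫_0^4 -8*x dx = -64;  ∫_0^4 4 dx = 16.
  Sum: 256/3 − 64 + 16 = 112/3.
Adding: ||u||_{H^1}^2 = 1072/15 + 112/3 = 544/5.


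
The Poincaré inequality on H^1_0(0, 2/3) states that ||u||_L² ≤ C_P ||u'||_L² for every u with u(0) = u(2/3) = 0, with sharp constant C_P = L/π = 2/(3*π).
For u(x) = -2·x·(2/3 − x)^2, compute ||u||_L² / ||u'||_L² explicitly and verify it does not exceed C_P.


||u||_L² / ||u'||_L² = sqrt(14)/21 < C_P = 2/(3*π).

u(x) = -2·x·(2/3 − x)^2, so u'(x) = -6*x^2 + 16*x/3 - 8/9.
u(x) = -2·x·(2/3 − x)^2 vanishes at x = 0 and x = 2/3, so u ∈ H^1_0(0, 2/3). Differentiate via the product rule and integrate the resulting polynomials term by term.
  ∫_0^2/3 u² dx = ∫_0^2/3 (4*x^6 - 32*x^5/3 + 32*x^4/3 - 128*x^3/27 + 64*x^2/81) dx. Term by term:
    ∫_0^2/3 4*x^6 dx = 512/15309;  ∫_0^2/3 -32*x^5/3 dx = -1024/6561;  ∫_0^2/3 32*x^4/3 dx = 1024/3645;
    ∫_0^2/3 -128*x^3/27 dx = -512/2187;  ∫_0^2/3 64*x^2/81 dx = 512/6561.
  Sum: 512/15309 − 1024/6561 + 1024/3645 − 512/2187 + 512/6561 = 512/229635.
  ∫_0^2/3 (u')² dx = ∫_0^2/3 (36*x^4 - 64*x^3 + 352*x^2/9 - 256*x/27 + 64/81) dx. Term by term:
    ∫_0^2/3 36*x^4 dx = 128/135;  ∫_0^2/3 -64*x^3 dx = -256/81;  ∫_0^2/3 352*x^2/9 dx = 2816/729;
    ∫_0^2/3 -256*x/27 dx = -512/243;  ∫_0^2/3 64/81 dx = 128/243.
  Sum: 128/135 − 256/81 + 2816/729 − 512/243 + 128/243 = 256/3645.
∫_0^2/3 u² dx = 512/229635, so ||u||_L² = 16*sqrt(70)/2835.
∫_0^2/3 (u')² dx = 256/3645, so ||u'||_L² = 16*sqrt(5)/135.
Ratio ||u||_L² / ||u'||_L² = sqrt(14)/21.
Sharp Poincaré constant on H^1_0(0, 2/3) is C_P = L/π = 2/(3*π), achieved by sin(3*π/2·x).
A polynomial bump cannot attain the sharp Poincaré constant (only the first sine eigenfunction does), so the ratio is strictly less than C_P, consistent with ||u||_L² ≤ C_P ||u'||_L².


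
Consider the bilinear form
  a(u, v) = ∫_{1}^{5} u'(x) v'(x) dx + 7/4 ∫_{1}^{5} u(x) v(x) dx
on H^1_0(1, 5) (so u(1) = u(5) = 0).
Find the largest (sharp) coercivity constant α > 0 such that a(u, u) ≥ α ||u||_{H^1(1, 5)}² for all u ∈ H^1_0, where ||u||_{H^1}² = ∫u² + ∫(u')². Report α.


α = 1

Coercivity of a(·,·) on H^1_0(1, 5) means a(u, u) ≥ α ||u||_{H^1}² for every u ∈ H^1_0.
The interval has length L = 4, and Poincaré/coercivity depend only on L. Here a(u, u) = ∫(u')² + (7/4)·∫u².
Here c = 7/4 ≥ 1, so a(u,u) = ∫(u')² + c∫u² ≥ ∫(u')² + ∫u² = ||u||_{H^1}², i.e. α = 1 works. No larger α is possible: a(u,u) ≥ α||u||_{H^1}² means (1−α)∫(u')² ≥ (α−c)∫u², and for the modes u_n = sin(nπ(x−x₀)/L) (x₀ the left endpoint) one has ∫u_n²/∫(u_n')² = (L/(nπ))² → 0, so a(u_n,u_n)/||u_n||_{H^1}² → 1. Hence the optimal constant is α = 1.
Therefore α = 1.


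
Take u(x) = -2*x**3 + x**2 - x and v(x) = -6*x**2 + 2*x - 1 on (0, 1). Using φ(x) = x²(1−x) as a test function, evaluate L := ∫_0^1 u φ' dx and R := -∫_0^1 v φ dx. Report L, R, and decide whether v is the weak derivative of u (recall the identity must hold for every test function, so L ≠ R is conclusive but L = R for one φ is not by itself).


LHS = 11/60, RHS = 11/60. Yes, v = u' weakly.

u(x) = -2*x**3 + x**2 - x, classical derivative u'(x) = -6*x**2 + 2*x - 1.
φ(x) = x²(1−x), so φ'(x) = x*(2 - 3*x).
Note φ(0) = φ(1) = 0, so the boundary term u·φ vanishes.
LHS = ∫_0^1 u(x) φ'(x) dx = ∫_0^1 (6*x^5 - 7*x^4 + 5*x^3 - 2*x^2) dx. Term by term:
  ∫_0^1 6*x^5 dx = 1;  ∫_0^1 -7*x^4 dx = -7/5;  ∫_0^1 5*x^3 dx = 5/4;
  ∫_0^1 -2*x^2 dx = -2/3.
Sum: 1 − 7/5 + 5/4 − 2/3 = 11/60.
So LHS = 11/60.
∫_0^1 v(x) φ(x) dx = ∫_0^1 (6*x^5 - 8*x^4 + 3*x^3 - x^2) dx. Term by term:
  ∫_0^1 6*x^5 dx = 1;  ∫_0^1 -8*x^4 dx = -8/5;  ∫_0^1 3*x^3 dx = 3/4;
  ∫_0^1 -x^2 dx = -1/3.
Sum: 1 − 8/5 + 3/4 − 1/3 = -11/60.
So RHS = -∫_0^1 v(x) φ(x) dx = 11/60.
LHS = RHS, so the identity holds for this test φ.
Moreover u is smooth here and v(x) = u'(x) = -6*x**2 + 2*x - 1 pointwise, so the identity holds for every test function. Hence v is the weak derivative of u.


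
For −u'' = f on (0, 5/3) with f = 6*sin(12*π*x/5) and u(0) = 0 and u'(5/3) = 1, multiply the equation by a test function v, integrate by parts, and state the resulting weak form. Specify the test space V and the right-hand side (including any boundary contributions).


V = {v ∈ H^1(0, 5/3) : v(0) = 0} (test functions vanish at x = 0 where u is specified); weak form: ∫_0^5/3 u'v' dx = ∫_0^5/3 (6*sin(12*π*x/5)) v dx + v(5/3) for all v ∈ V.

Multiply both sides by a test function v and integrate from 0 to 5/3:
  ∫_0^5/3 −u''(x) v(x) dx = ∫_0^5/3 f(x) v(x) dx.
Integrate the LHS by parts once:
  ∫_0^5/3 −u'' v dx = −[u'(x) v(x)]_0^5/3 + ∫_0^5/3 u'(x) v'(x) dx.
Thus ∫_0^5/3 u'(x) v'(x) dx = ∫_0^5/3 f(x) v(x) dx + [u'(x) v(x)]_0^5/3.
Choose V so that boundary terms are either known or forced to vanish.
Mixed BC: u(0) = 0 (Dirichlet) and u'(5/3) = 1 (Neumann). Define V = {v ∈ H^1(0, 5/3) : v(0) = 0}. Then [u' v]_0^5/3 = u'(5/3)·v(5/3) − u'(0)·0 = v(5/3).
Weak formulation: find u (satisfying any essential BC) such that ∫_0^5/3 u'(x) v'(x) dx = ∫_0^5/3 f v dx + v(5/3) for all v ∈ V (Dirichlet at 0 absorbed into V; Neumann datum at x = 5/3 contributes the boundary term).
Substituting f(x) = 6*sin(12*π*x/5), the right-hand side is ∫_0^5/3 (6*sin(12*π*x/5)) v dx + v(5/3).


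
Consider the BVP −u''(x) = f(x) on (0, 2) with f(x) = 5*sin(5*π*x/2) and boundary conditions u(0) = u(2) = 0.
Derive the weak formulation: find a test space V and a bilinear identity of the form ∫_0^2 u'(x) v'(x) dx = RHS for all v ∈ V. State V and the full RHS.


V = H^1_0(0, 2) (so v(0) = v(2) = 0); weak form: ∫_0^2 u'v' dx = ∫_0^2 (5*sin(5*π*x/2)) v dx for all v ∈ V.

Multiply both sides by a test function v and integrate from 0 to 2:
  ∫_0^2 −u''(x) v(x) dx = ∫_0^2 f(x) v(x) dx.
Integrate the LHS by parts once:
  ∫_0^2 −u'' v dx = −[u'(x) v(x)]_0^2 + ∫_0^2 u'(x) v'(x) dx.
Thus ∫_0^2 u'(x) v'(x) dx = ∫_0^2 f(x) v(x) dx + [u'(x) v(x)]_0^2.
Choose V so that boundary terms are either known or forced to vanish.
u is Dirichlet: u(0) = u(2) = 0. Let V = H^1_0(0, 2); then v(0) = v(2) = 0, and [u' v]_0^2 = 0.
Weak formulation: find u (satisfying any essential BC) such that ∫_0^2 u'(x) v'(x) dx = ∫_0^2 f v dx for all v ∈ V.
Substituting f(x) = 5*sin(5*π*x/2), the right-hand side is ∫_0^2 (5*sin(5*π*x/2)) v dx.
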